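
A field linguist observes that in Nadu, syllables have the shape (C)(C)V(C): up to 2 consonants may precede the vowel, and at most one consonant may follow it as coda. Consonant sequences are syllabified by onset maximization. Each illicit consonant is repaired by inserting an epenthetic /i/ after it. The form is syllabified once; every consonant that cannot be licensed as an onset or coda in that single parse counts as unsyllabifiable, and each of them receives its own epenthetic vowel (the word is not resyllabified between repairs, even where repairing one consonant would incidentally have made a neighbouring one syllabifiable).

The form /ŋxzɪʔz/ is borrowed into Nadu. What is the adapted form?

ŋixzɪʔzi

The consonants /ŋ/, /z/ cannot be parsed into a legal (C)(C)V(C) syllable (at most one coda consonant is licensed; onsets may contain at most 2 consonants).
Epenthesis after each stranded consonant: /ŋ/ → /ŋi/, /z/ → /zi/.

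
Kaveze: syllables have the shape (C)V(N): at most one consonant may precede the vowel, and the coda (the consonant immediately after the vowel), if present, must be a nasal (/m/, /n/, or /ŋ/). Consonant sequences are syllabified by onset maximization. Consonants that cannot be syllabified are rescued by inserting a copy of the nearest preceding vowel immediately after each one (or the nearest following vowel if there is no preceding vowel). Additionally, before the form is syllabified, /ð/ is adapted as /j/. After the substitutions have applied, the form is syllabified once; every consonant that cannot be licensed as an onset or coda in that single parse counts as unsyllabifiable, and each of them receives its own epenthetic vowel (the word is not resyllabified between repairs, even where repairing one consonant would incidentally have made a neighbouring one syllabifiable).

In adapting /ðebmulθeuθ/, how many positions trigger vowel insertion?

After substitution the input is /jebmulθeuθ/.
The unsyllabifiable consonants are /b/, /l/, /θ/; each receives one epenthetic vowel.

3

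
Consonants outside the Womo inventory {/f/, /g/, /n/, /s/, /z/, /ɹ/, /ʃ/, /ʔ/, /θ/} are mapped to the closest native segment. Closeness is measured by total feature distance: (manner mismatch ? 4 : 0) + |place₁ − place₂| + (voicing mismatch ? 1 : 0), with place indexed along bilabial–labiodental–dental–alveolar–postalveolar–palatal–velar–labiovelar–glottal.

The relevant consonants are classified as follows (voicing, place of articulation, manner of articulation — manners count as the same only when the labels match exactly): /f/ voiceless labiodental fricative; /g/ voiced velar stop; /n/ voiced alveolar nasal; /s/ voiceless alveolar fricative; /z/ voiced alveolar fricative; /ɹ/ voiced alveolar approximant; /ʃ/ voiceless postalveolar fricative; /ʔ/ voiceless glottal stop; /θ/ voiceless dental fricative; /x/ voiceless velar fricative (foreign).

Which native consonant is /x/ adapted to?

/ʃ/ is closest: same manner (fricative), place distance 2 (velar→postalveolar), same voicing; total 2. Next closest is /s/ at distance 3.

ʃ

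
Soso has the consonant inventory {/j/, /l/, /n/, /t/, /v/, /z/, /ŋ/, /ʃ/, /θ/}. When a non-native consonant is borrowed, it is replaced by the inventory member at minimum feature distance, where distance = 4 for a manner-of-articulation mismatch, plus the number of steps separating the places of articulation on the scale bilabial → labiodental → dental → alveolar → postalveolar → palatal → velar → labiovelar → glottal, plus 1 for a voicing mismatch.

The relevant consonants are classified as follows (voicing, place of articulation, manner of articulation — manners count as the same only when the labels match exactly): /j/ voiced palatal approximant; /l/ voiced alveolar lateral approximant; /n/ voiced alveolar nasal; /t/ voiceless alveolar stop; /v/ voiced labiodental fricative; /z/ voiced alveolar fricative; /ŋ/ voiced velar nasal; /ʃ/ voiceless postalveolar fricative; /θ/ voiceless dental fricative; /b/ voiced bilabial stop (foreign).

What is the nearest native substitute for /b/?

/t/ is closest: same manner (stop), place distance 3 (bilabial→alveolar), voicing differs (+1); total 4. Next closest is /v/ at distance 5.

t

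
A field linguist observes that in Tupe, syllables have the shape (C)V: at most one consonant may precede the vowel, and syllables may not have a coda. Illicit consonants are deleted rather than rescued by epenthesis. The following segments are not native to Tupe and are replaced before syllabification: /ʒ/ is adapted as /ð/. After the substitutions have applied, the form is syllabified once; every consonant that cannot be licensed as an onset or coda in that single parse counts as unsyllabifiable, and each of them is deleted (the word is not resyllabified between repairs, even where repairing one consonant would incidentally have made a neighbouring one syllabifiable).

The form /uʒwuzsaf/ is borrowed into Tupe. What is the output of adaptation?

uwusa

Substitution: /ʒ/ → /ð/, giving /uðwuzsaf/.
Under (C)V, the unsyllabifiable consonants are /ð/, /z/, /f/ (no codas are permitted; onsets are limited to one consonant).
Deleting the stranded consonants removes /ð/, /z/, /f/.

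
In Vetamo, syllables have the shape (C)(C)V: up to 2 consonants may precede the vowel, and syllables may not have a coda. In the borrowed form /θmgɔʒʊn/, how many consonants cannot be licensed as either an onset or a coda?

2

The consonants /θ/, /n/ cannot be parsed into a legal (C)(C)V syllable (no codas are permitted; onsets may contain at most 2 consonants).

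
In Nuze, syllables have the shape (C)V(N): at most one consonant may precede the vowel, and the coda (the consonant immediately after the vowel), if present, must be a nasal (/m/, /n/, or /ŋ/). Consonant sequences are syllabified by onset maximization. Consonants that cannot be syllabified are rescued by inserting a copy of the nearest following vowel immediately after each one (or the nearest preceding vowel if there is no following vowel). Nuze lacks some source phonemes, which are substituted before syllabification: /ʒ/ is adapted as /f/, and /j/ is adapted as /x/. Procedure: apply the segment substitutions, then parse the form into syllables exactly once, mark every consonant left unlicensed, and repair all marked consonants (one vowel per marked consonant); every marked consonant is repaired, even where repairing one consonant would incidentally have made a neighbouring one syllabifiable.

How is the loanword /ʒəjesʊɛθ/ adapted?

fəxesʊɛθɛ

Substitution: /ʒ/ → /f/, /j/ → /x/, giving /fəxesʊɛθ/.
Under (C)V(N), the unsyllabifiable consonants are /θ/ (only a nasal (/m/, /n/, or /ŋ/) is licensed in coda position; onsets are limited to one consonant).
Each unlicensed consonant becomes the onset of a new syllable: /θ/ → /θɛ/.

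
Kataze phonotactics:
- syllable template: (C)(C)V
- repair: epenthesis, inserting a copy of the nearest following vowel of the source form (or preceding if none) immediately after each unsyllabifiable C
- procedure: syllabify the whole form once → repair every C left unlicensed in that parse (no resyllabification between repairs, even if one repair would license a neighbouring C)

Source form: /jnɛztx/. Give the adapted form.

jnɛzɛtɛxɛ

The consonants /z/, /t/, /x/ cannot be parsed into a legal (C)(C)V syllable (no codas are permitted; onsets may contain at most 2 consonants).
Inserting the epenthetic vowel yields /z/ → /zɛ/, /t/ → /tɛ/, /x/ → /xɛ/.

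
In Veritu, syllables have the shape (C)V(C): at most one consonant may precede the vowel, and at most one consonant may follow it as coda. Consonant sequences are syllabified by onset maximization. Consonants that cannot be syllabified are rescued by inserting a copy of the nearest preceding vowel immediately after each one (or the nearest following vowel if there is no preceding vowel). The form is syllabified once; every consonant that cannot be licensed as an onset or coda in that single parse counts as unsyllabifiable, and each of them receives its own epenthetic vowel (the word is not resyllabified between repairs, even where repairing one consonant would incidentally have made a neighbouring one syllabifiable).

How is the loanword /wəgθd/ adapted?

wəgθədə

The consonants /θ/, /d/ cannot be parsed into a legal (C)V(C) syllable (at most one coda consonant is licensed; onsets are limited to one consonant).
Epenthesis after each stranded consonant: /θ/ → /θə/, /d/ → /də/.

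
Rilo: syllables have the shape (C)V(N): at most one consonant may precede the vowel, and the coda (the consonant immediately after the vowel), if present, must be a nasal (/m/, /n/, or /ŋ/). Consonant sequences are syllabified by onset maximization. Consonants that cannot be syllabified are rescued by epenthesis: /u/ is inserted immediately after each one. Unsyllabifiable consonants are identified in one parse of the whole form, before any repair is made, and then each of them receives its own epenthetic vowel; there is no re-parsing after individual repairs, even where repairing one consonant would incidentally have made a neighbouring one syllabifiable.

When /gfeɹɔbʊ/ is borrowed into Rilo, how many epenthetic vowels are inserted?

1

The unsyllabifiable consonants are /g/; each receives one epenthetic vowel.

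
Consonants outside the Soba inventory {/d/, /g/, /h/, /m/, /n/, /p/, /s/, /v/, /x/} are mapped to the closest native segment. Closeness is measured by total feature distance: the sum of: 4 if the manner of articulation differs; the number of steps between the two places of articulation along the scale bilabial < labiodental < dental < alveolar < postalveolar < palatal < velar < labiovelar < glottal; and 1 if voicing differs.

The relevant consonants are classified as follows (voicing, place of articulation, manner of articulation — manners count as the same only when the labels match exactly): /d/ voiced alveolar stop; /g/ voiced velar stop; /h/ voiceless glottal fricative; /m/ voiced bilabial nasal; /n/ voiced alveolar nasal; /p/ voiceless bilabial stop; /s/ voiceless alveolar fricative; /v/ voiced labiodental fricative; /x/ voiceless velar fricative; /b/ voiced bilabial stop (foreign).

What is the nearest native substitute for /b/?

p

/p/ is closest: same manner (stop), place distance 0 (bilabial→bilabial), voicing differs (+1); total 1. Next closest is /d/ at distance 3.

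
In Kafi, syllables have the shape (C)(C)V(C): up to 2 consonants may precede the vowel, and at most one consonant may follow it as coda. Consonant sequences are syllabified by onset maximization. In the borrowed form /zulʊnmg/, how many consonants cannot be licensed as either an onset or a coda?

2

The consonants /m/, /g/ cannot be parsed into a legal (C)(C)V(C) syllable (at most one coda consonant is licensed; onsets may contain at most 2 consonants).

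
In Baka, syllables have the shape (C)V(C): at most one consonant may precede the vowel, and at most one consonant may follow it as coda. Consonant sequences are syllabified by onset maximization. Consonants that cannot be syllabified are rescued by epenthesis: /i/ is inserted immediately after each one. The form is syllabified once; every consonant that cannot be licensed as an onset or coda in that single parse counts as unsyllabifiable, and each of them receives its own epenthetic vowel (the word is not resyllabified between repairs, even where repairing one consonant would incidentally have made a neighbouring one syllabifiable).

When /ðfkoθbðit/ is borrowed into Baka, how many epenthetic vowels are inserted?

3

The unsyllabifiable consonants are /ð/, /f/, /b/; each receives one epenthetic vowel.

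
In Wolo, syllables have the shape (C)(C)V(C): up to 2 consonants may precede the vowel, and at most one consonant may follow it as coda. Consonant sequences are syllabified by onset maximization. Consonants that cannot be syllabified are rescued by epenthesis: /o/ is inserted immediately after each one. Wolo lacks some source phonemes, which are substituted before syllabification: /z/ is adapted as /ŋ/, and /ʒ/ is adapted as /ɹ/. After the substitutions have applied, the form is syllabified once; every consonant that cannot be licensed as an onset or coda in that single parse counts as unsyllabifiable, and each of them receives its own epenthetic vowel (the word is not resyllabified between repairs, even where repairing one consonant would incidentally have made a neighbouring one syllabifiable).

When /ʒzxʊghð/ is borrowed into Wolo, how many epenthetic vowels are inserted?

3

After substitution the input is /ɹŋxʊghð/.
The unsyllabifiable consonants are /ɹ/, /h/, /ð/; each receives one epenthetic vowel.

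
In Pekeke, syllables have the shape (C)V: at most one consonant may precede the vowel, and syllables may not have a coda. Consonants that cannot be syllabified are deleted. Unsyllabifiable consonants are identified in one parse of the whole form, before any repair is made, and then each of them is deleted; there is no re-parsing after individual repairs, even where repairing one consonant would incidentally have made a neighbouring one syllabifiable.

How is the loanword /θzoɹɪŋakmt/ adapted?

zoɹɪŋa

The consonants /θ/, /k/, /m/, /t/ cannot be parsed into a legal (C)V syllable (no codas are permitted; onsets are limited to one consonant).
Each unlicensed consonant is deleted: /θ/, /k/, /m/, /t/.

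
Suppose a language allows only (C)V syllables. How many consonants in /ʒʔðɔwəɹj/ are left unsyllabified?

4

The consonants /ʒ/, /ʔ/, /ɹ/, /j/ cannot be parsed into a legal (C)V syllable (no codas are permitted; onsets are limited to one consonant).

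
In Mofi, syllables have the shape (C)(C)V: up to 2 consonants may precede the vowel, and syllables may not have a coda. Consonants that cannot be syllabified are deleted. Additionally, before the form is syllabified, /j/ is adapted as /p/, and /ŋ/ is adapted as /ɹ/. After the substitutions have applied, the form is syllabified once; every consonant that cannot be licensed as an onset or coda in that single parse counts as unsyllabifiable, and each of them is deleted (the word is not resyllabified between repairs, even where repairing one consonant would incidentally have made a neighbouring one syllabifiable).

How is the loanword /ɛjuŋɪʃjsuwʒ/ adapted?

ɛpuɹɪpsu

Substitution: /j/ → /p/, /ŋ/ → /ɹ/, giving /ɛpuɹɪʃpsuwʒ/.
The consonants /ʃ/, /w/, /ʒ/ cannot be parsed into a legal (C)(C)V syllable (no codas are permitted; onsets may contain at most 2 consonants).
Each unlicensed consonant is deleted: /ʃ/, /w/, /ʒ/.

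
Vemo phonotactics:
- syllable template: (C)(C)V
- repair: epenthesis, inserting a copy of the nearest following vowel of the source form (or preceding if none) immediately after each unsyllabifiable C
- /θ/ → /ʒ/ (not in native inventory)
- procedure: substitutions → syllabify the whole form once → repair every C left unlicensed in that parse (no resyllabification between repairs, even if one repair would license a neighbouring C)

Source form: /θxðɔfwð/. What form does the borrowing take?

Substitution: /θ/ → /ʒ/, giving /ʒxðɔfwð/.
Under (C)(C)V, the unsyllabifiable consonants are /ʒ/, /f/, /w/, /ð/ (no codas are permitted; onsets may contain at most 2 consonants).
Each unlicensed consonant becomes the onset of a new syllable: /ʒ/ → /ʒɔ/, /f/ → /fɔ/, /w/ → /wɔ/, /ð/ → /ðɔ/.

ʒɔxðɔfɔwɔðɔ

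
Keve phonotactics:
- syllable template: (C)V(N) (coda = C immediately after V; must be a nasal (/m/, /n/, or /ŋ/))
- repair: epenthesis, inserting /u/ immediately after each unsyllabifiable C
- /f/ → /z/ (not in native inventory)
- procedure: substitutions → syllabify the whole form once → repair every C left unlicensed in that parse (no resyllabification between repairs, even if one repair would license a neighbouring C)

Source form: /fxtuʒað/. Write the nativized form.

Substitution: /f/ → /z/, giving /zxtuʒað/.
Under (C)V(N), the unsyllabifiable consonants are /z/, /x/, /ð/ (only a nasal (/m/, /n/, or /ŋ/) is licensed in coda position; onsets are limited to one consonant).
Inserting the epenthetic vowel yields /z/ → /zu/, /x/ → /xu/, /ð/ → /ðu/.

zuxutuʒaðu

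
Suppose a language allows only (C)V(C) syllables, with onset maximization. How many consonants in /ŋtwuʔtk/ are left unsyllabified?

4

Syllabifying with onset maximization leaves /ŋ/, /t/, /t/, /k/ stranded (at most one coda consonant is licensed; onsets are limited to one consonant).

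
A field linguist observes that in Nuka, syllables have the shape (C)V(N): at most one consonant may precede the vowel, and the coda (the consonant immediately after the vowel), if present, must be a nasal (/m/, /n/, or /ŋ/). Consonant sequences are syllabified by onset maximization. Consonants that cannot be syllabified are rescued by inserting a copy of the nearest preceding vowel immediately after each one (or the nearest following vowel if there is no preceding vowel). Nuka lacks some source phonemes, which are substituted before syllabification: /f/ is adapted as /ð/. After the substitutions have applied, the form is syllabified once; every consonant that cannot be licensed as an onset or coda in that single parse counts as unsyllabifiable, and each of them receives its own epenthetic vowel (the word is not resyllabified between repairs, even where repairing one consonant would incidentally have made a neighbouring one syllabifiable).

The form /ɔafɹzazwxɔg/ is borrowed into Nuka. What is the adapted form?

ɔaðaɹazazawaxɔgɔ

Substitution: /f/ → /ð/, giving /ɔaðɹzazwxɔg/.
The consonants /ð/, /ɹ/, /z/, /w/, /g/ cannot be parsed into a legal (C)V(N) syllable (only a nasal (/m/, /n/, or /ŋ/) is licensed in coda position; onsets are limited to one consonant).
Inserting the epenthetic vowel yields /ð/ → /ða/, /ɹ/ → /ɹa/, /z/ → /za/, /w/ → /wa/, /g/ → /gɔ/.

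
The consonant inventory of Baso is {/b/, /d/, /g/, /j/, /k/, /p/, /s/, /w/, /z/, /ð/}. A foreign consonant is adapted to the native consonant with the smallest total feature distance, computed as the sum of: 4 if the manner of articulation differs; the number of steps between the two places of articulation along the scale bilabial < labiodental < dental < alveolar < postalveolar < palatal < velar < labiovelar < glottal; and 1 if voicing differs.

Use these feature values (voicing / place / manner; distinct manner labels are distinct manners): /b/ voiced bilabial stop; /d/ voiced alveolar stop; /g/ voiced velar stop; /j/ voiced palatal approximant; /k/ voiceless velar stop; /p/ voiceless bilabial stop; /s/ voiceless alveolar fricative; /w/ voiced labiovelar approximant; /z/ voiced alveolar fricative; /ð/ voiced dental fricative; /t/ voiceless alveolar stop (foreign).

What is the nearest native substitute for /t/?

/d/ is closest: same manner (stop), place distance 0 (alveolar→alveolar), voicing differs (+1); total 1. Next closest is /k/ at distance 3.

d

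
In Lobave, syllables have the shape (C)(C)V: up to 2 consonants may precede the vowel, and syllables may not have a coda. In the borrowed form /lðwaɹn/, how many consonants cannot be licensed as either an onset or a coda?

The consonants /l/, /ɹ/, /n/ cannot be parsed into a legal (C)(C)V syllable (no codas are permitted; onsets may contain at most 2 consonants).

3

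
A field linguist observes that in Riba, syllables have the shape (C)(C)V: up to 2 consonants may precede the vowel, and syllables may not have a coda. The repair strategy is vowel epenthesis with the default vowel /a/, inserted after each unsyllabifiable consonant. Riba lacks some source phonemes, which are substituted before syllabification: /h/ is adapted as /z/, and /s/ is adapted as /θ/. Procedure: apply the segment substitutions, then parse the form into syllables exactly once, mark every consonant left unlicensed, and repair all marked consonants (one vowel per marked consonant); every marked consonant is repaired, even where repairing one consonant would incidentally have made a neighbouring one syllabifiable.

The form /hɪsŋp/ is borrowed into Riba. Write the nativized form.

Substitution: /h/ → /z/, /s/ → /θ/, giving /zɪθŋp/.
Syllabifying with onset maximization leaves /θ/, /ŋ/, /p/ stranded (no codas are permitted; onsets may contain at most 2 consonants).
Epenthesis after each stranded consonant: /θ/ → /θa/, /ŋ/ → /ŋa/, /p/ → /pa/.

zɪθaŋapa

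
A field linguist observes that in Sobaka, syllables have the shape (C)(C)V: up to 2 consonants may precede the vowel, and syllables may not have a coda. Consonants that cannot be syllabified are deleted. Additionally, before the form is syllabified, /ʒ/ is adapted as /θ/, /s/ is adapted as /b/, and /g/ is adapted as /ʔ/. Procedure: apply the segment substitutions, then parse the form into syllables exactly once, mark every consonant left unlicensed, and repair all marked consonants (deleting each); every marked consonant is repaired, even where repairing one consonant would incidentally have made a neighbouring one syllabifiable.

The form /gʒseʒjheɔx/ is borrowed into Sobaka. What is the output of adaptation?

Substitution: /g/ → /ʔ/, /ʒ/ → /θ/, /s/ → /b/, giving /ʔθbeθjheɔx/.
Under (C)(C)V, the unsyllabifiable consonants are /ʔ/, /θ/, /x/ (no codas are permitted; onsets may contain at most 2 consonants).
Each unlicensed consonant is deleted: /ʔ/, /θ/, /x/.

θbejheɔ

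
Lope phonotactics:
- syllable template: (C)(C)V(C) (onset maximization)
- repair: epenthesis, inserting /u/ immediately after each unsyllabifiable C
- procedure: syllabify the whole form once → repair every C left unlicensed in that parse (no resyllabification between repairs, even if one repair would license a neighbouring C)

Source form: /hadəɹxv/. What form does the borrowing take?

Under (C)(C)V(C), the unsyllabifiable consonants are /x/, /v/ (at most one coda consonant is licensed; onsets may contain at most 2 consonants).
Each unlicensed consonant becomes the onset of a new syllable: /x/ → /xu/, /v/ → /vu/.

hadəɹxuvu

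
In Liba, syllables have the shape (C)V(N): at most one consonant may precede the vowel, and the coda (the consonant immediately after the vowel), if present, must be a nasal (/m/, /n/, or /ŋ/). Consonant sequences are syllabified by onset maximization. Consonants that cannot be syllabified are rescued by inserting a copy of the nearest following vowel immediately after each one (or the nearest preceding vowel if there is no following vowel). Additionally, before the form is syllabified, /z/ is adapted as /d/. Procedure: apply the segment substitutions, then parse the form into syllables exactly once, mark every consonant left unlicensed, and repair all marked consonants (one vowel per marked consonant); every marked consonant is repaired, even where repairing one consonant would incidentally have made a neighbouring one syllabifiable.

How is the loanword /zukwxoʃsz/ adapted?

Substitution: /z/ → /d/, giving /dukwxoʃsd/.
Syllabifying with onset maximization leaves /k/, /w/, /ʃ/, /s/, /d/ stranded (only a nasal (/m/, /n/, or /ŋ/) is licensed in coda position; onsets are limited to one consonant).
Inserting the epenthetic vowel yields /k/ → /ko/, /w/ → /wo/, /ʃ/ → /ʃo/, /s/ → /so/, /d/ → /do/.

dukowoxoʃosodo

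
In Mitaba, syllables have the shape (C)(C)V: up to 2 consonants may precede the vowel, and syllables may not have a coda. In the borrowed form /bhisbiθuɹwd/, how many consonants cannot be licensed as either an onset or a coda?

Syllabifying with onset maximization leaves /ɹ/, /w/, /d/ stranded (no codas are permitted; onsets may contain at most 2 consonants).

3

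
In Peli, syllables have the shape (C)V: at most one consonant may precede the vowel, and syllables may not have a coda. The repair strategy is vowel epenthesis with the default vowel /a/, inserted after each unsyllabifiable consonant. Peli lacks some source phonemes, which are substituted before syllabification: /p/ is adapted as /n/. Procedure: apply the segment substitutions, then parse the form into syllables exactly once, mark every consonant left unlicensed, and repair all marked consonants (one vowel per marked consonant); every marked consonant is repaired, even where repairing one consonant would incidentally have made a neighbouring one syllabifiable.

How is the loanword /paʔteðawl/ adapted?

Substitution: /p/ → /n/, giving /naʔteðawl/.
Syllabifying with onset maximization leaves /ʔ/, /w/, /l/ stranded (no codas are permitted; onsets are limited to one consonant).
Each unlicensed consonant becomes the onset of a new syllable: /ʔ/ → /ʔa/, /w/ → /wa/, /l/ → /la/.

naʔateðawala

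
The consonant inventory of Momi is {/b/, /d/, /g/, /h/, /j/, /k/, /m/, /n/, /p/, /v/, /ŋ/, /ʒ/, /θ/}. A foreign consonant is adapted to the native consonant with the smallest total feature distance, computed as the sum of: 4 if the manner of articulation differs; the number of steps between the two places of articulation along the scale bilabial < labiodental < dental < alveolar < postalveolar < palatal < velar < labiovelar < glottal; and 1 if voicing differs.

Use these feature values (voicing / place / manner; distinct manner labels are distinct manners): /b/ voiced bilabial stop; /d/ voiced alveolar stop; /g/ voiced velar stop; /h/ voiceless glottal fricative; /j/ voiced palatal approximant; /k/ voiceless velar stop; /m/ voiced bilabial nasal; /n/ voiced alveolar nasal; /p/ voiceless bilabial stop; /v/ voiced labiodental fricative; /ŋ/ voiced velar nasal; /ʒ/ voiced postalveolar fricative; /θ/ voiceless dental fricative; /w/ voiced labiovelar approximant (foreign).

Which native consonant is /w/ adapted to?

/j/ is closest: same manner (approximant), place distance 2 (labiovelar→palatal), same voicing; total 2. Next closest is /g/ at distance 5.

j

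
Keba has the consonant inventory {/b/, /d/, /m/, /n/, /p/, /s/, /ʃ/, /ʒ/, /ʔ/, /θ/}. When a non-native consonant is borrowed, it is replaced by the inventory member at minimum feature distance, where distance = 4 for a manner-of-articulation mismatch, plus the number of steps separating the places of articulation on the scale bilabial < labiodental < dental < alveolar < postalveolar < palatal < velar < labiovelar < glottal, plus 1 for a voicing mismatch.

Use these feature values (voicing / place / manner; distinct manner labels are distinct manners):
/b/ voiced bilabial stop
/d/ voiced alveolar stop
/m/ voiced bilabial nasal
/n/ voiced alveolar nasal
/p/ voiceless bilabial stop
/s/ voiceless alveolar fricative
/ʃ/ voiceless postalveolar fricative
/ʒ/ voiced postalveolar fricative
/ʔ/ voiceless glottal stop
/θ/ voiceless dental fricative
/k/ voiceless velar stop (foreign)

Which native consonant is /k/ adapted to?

ʔ

/ʔ/ is closest: same manner (stop), place distance 2 (velar→glottal), same voicing; total 2. Next closest is /d/ at distance 4.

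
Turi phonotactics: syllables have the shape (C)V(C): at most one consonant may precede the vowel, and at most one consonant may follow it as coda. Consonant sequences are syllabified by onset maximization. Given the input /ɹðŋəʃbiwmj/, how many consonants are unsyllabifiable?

Syllabifying with onset maximization leaves /ɹ/, /ð/, /m/, /j/ stranded (at most one coda consonant is licensed; onsets are limited to one consonant).

4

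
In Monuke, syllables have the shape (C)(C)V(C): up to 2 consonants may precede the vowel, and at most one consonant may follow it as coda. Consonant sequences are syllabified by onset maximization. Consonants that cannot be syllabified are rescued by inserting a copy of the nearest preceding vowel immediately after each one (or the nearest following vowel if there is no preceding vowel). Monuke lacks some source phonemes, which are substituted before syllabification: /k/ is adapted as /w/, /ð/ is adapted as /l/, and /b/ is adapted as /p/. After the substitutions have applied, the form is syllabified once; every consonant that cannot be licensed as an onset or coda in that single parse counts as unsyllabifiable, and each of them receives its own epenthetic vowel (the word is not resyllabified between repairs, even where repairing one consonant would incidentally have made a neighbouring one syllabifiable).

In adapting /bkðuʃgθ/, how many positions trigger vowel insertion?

3

After substitution the input is /pwluʃgθ/.
The unsyllabifiable consonants are /p/, /g/, /θ/; each receives one epenthetic vowel.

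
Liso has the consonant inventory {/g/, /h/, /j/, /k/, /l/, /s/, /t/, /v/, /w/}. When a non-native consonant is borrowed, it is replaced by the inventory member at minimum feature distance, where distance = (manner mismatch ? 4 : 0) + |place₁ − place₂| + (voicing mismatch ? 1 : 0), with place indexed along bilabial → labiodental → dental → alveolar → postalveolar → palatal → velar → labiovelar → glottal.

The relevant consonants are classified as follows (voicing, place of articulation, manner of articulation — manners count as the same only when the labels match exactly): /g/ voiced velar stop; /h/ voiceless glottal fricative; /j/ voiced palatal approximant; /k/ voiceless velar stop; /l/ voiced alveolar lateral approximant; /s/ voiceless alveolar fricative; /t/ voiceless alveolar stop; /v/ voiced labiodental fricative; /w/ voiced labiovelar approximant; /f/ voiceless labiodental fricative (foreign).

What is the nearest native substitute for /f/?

/v/ is closest: same manner (fricative), place distance 0 (labiodental→labiodental), voicing differs (+1); total 1. Next closest is /s/ at distance 2.

v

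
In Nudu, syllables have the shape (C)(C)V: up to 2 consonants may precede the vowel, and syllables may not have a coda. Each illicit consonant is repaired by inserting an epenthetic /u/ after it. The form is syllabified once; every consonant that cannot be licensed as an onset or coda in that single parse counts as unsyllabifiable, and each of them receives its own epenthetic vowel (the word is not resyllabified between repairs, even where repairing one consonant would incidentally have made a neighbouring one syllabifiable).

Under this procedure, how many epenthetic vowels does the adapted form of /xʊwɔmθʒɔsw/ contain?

The unsyllabifiable consonants are /m/, /s/, /w/; each receives one epenthetic vowel.

3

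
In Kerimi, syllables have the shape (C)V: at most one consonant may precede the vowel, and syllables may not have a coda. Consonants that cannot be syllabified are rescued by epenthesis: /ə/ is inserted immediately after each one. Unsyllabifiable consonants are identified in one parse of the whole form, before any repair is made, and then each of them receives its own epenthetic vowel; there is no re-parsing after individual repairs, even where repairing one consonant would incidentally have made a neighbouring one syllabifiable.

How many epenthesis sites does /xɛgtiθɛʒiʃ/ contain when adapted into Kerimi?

The unsyllabifiable consonants are /g/, /ʃ/; each receives one epenthetic vowel.

2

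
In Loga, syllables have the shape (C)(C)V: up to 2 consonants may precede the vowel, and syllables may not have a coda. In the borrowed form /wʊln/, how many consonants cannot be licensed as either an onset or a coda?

Under (C)(C)V, the unsyllabifiable consonants are /l/, /n/ (no codas are permitted; onsets may contain at most 2 consonants).

2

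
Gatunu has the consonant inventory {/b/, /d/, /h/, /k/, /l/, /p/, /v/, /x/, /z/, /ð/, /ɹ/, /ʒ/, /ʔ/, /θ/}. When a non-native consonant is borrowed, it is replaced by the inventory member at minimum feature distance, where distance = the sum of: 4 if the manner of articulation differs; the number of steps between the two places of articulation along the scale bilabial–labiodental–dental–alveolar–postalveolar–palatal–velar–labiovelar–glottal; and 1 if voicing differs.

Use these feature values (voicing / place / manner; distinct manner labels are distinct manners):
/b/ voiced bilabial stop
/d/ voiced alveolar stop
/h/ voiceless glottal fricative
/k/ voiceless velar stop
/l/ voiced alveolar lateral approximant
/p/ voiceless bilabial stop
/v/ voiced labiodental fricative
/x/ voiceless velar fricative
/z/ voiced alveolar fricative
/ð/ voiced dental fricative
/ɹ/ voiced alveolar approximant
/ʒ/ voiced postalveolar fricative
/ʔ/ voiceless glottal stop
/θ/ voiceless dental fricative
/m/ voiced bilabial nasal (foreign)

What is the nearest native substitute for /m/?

/b/ is closest: manner differs (nasal→stop, +4), place distance 0 (bilabial→bilabial), same voicing; total 4. Next closest is /p/ at distance 5.

b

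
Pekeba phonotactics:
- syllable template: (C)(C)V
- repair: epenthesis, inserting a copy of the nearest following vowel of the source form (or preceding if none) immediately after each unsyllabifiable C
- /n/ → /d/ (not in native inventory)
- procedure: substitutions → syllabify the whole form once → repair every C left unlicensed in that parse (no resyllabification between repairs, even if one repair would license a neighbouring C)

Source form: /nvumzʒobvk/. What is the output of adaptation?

dvumozʒobovoko

Substitution: /n/ → /d/, giving /dvumzʒobvk/.
Under (C)(C)V, the unsyllabifiable consonants are /m/, /b/, /v/, /k/ (no codas are permitted; onsets may contain at most 2 consonants).
Epenthesis after each stranded consonant: /m/ → /mo/, /b/ → /bo/, /v/ → /vo/, /k/ → /ko/.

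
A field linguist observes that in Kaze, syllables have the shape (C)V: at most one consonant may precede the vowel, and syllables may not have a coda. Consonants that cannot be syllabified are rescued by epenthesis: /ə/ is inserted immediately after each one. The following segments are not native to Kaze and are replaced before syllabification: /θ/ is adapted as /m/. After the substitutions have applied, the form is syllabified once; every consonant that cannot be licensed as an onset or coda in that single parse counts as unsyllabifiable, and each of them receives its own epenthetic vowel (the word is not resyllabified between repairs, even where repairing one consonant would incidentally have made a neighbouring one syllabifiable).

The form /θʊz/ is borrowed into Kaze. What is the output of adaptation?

Substitution: /θ/ → /m/, giving /mʊz/.
Under (C)V, the unsyllabifiable consonants are /z/ (no codas are permitted; onsets are limited to one consonant).
Inserting the epenthetic vowel yields /z/ → /zə/.

mʊzə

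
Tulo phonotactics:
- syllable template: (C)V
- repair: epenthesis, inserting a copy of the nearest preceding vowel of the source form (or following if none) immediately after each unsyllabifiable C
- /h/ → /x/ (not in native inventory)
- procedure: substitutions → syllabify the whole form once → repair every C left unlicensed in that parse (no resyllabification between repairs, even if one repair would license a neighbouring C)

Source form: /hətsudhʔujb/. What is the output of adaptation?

xətəsuduxuʔujubu

Substitution: /h/ → /x/, giving /xətsudxʔujb/.
Under (C)V, the unsyllabifiable consonants are /t/, /d/, /x/, /j/, /b/ (no codas are permitted; onsets are limited to one consonant).
Epenthesis after each stranded consonant: /t/ → /tə/, /d/ → /du/, /x/ → /xu/, /j/ → /ju/, /b/ → /bu/.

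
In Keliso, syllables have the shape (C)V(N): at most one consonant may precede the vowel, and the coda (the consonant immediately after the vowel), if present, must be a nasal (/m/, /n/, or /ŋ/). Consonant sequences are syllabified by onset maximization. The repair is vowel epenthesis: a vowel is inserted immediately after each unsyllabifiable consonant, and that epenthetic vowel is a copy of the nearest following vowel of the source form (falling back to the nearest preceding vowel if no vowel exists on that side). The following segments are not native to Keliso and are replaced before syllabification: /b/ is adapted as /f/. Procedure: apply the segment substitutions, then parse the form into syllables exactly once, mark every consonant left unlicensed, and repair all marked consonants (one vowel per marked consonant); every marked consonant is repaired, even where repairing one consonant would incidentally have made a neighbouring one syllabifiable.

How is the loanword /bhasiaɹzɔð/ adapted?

fahasiaɹɔzɔðɔ

Substitution: /b/ → /f/, giving /fhasiaɹzɔð/.
Under (C)V(N), the unsyllabifiable consonants are /f/, /ɹ/, /ð/ (only a nasal (/m/, /n/, or /ŋ/) is licensed in coda position; onsets are limited to one consonant).
Each unlicensed consonant becomes the onset of a new syllable: /f/ → /fa/, /ɹ/ → /ɹɔ/, /ð/ → /ðɔ/.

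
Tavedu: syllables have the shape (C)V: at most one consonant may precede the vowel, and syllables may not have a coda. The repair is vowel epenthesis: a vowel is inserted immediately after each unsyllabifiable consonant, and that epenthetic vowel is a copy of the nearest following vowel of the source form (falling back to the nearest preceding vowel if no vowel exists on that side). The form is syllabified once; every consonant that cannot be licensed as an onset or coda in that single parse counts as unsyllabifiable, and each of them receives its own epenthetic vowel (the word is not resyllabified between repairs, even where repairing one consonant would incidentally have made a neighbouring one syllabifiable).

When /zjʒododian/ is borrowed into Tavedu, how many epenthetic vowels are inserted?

3

The unsyllabifiable consonants are /z/, /j/, /n/; each receives one epenthetic vowel.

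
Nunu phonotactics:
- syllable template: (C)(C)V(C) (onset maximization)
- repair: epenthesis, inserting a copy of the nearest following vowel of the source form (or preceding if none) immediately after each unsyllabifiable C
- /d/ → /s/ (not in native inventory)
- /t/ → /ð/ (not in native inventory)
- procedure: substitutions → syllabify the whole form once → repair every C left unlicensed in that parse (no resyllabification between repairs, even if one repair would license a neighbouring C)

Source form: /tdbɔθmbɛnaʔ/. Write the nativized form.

ðɔsbɔθmbɛnaʔ

Substitution: /t/ → /ð/, /d/ → /s/, giving /ðsbɔθmbɛnaʔ/.
The consonants /ð/ cannot be parsed into a legal (C)(C)V(C) syllable (at most one coda consonant is licensed; onsets may contain at most 2 consonants).
Each unlicensed consonant becomes the onset of a new syllable: /ð/ → /ðɔ/.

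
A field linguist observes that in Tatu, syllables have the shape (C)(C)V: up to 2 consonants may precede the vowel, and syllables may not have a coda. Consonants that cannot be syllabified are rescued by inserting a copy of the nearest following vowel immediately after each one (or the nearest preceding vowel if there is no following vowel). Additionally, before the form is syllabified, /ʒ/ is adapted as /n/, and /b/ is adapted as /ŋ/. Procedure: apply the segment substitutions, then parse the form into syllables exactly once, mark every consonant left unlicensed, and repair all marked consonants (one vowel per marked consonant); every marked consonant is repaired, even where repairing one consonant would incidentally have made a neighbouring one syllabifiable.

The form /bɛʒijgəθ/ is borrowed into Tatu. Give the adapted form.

ŋɛnijgəθə

Substitution: /b/ → /ŋ/, /ʒ/ → /n/, giving /ŋɛnijgəθ/.
The consonants /θ/ cannot be parsed into a legal (C)(C)V syllable (no codas are permitted; onsets may contain at most 2 consonants).
Inserting the epenthetic vowel yields /θ/ → /θə/.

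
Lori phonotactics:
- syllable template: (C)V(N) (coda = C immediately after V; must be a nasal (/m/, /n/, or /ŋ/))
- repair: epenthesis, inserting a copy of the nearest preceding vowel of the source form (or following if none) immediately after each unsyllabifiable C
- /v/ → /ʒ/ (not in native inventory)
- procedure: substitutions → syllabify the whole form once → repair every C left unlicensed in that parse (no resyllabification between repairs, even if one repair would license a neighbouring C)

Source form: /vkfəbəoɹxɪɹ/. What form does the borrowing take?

ʒəkəfəbəoɹoxɪɹɪ

Substitution: /v/ → /ʒ/, giving /ʒkfəbəoɹxɪɹ/.
Syllabifying with onset maximization leaves /ʒ/, /k/, /ɹ/, /ɹ/ stranded (only a nasal (/m/, /n/, or /ŋ/) is licensed in coda position; onsets are limited to one consonant).
Each unlicensed consonant becomes the onset of a new syllable: /ʒ/ → /ʒə/, /k/ → /kə/, /ɹ/ → /ɹo/, /ɹ/ → /ɹɪ/.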